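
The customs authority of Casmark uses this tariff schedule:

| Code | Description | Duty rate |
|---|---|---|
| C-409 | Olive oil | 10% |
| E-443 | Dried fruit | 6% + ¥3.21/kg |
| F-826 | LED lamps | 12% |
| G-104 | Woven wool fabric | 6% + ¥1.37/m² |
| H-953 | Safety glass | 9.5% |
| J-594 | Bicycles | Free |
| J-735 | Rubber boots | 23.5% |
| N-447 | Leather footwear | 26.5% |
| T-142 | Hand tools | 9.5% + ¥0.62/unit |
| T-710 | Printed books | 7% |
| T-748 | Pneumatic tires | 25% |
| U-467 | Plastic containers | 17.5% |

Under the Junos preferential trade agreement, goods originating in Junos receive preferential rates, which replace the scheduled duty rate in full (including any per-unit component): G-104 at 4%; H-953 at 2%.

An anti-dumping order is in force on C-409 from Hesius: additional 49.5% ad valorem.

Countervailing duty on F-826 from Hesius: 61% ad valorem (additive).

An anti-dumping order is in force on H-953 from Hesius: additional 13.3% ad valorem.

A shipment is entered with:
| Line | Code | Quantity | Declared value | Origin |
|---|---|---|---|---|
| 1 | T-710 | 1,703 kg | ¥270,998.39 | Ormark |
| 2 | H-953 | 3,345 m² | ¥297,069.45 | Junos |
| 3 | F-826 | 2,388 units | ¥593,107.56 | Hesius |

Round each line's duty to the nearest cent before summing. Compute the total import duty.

Line 1 (T-710, Ormark, 1,703 kg, ¥270,998.39):
Base rate for T-710 is 7%.
Duty = ¥270,998.39 × 7% = ¥18,969.89.
Line 2 (H-953, Junos, 3,345 m², ¥297,069.45):
Base rate for H-953 is 9.5%.
Origin Junos qualifies under the Casmark–Junos agreement and H-953 is covered: preferential rate 2% applies instead.
The additional-duty order on H-953 targets Hesius, not Junos; it does not apply.
Duty = ¥297,069.45 × 2% = ¥5,941.39.
Line 3 (F-826, Hesius, 2,388 units, ¥593,107.56):
Base rate for F-826 is 12%.
Additional duty on F-826 from Hesius: +61%. Applied ad valorem rate: 12% + 61% = 73%.
Duty = ¥593,107.56 × 73% = ¥432,968.52.
Total = ¥18,969.89 + ¥5,941.39 + ¥432,968.52 = ¥457,879.80.

¥457,879.80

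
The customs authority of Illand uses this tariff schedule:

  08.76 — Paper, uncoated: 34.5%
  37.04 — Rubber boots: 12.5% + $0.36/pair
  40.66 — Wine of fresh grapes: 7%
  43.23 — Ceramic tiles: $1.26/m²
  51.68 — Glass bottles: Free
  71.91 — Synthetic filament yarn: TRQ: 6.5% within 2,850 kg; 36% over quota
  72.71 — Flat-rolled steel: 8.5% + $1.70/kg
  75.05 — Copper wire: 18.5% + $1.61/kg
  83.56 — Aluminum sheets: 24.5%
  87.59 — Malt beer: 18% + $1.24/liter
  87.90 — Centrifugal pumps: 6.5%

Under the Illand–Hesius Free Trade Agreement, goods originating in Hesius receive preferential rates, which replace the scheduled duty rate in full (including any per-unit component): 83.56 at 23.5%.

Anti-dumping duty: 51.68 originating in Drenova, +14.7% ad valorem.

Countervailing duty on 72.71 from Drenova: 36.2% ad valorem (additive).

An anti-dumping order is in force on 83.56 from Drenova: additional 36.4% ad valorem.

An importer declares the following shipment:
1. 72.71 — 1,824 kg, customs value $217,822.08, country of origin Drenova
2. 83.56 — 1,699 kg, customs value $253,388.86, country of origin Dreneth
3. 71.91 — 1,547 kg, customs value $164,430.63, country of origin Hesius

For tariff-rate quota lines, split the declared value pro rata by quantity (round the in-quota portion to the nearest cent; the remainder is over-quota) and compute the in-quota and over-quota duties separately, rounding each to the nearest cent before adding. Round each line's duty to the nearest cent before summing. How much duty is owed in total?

$173,235.53

Line 1 (72.71, Drenova, 1,824 kg, $217,822.08):
Base rate for 72.71 is 8.5% + $1.70/kg.
Additional duty on 72.71 from Drenova: +36.2%. Applied ad valorem rate: 8.5% + 36.2% = 44.7%.
Duty = $217,822.08 × 44.7% + 1,824 × $1.70 = $100,467.27.
Line 2 (83.56, Dreneth, 1,699 kg, $253,388.86):
Base rate for 83.56 is 24.5%.
83.56 has an FTA preferential rate, but origin Dreneth is not Hesius; base rate stands.
The additional-duty order on 83.56 targets Drenova, not Dreneth; it does not apply.
Duty = $253,388.86 × 24.5% = $62,080.27.
Line 3 (71.91, Hesius, 1,547 kg, $164,430.63):
Code 71.91 is under a tariff-rate quota (threshold 2,850 kg). Quantity 1,547 kg is within the quota, so the in-quota rate 6.5% applies to the full value.
Duty = $164,430.63 × 6.5% = $10,687.99.
Total = $100,467.27 + $62,080.27 + $10,687.99 = $173,235.53.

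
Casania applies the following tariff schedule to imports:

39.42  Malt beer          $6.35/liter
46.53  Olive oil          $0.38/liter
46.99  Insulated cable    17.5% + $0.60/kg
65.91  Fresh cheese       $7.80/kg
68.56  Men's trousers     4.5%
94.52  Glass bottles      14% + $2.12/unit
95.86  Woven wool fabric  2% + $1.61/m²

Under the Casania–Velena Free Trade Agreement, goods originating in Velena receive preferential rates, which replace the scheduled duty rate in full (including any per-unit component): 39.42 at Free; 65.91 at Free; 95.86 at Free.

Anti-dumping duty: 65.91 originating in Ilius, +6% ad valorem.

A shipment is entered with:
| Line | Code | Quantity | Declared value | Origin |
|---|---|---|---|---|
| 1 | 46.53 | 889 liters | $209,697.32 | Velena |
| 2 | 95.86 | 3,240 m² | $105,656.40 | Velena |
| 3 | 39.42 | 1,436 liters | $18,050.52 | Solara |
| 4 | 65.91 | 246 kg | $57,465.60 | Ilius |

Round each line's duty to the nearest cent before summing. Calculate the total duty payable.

Line 1 (46.53, Velena, 889 liters, $209,697.32):
Base rate for 46.53 is $0.38/liter.
Origin Velena is the FTA partner but 46.53 is not on the preference list; base rate stands.
Duty = 889 × $0.38 = $337.82.
Line 2 (95.86, Velena, 3,240 m², $105,656.40):
Base rate for 95.86 is 2% + $1.61/m².
Origin Velena qualifies under the Casania–Velena agreement and 95.86 is covered: preferential rate Free applies instead.
Duty = $105,656.40 × 0% = $0.00.
Line 3 (39.42, Solara, 1,436 liters, $18,050.52):
Base rate for 39.42 is $6.35/liter.
39.42 has an FTA preferential rate, but origin Solara is not Velena; base rate stands.
Duty = 1,436 × $6.35 = $9,118.60.
Line 4 (65.91, Ilius, 246 kg, $57,465.60):
Base rate for 65.91 is $7.80/kg.
65.91 has an FTA preferential rate, but origin Ilius is not Velena; base rate stands.
Additional duty on 65.91 from Ilius: +6% ad valorem. Applied ad valorem rate = 6%.
Duty = $57,465.60 × 6% + 246 × $7.80 = $5,366.74.
Total = $337.82 + $0.00 + $9,118.60 + $5,366.74 = $14,823.16.

$14,823.16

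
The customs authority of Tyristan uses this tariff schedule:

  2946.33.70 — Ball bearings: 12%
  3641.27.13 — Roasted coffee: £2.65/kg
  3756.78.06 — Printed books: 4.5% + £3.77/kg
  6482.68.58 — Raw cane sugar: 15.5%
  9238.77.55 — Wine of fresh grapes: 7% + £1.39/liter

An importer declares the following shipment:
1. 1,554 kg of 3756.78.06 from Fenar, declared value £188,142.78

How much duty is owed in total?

£14,325.01

Line 1 (3756.78.06, Fenar, 1,554 kg, £188,142.78):
Base rate for 3756.78.06 is 4.5% + £3.77/kg.
Duty = £188,142.78 × 4.5% + 1,554 × £3.77 = £14,325.01.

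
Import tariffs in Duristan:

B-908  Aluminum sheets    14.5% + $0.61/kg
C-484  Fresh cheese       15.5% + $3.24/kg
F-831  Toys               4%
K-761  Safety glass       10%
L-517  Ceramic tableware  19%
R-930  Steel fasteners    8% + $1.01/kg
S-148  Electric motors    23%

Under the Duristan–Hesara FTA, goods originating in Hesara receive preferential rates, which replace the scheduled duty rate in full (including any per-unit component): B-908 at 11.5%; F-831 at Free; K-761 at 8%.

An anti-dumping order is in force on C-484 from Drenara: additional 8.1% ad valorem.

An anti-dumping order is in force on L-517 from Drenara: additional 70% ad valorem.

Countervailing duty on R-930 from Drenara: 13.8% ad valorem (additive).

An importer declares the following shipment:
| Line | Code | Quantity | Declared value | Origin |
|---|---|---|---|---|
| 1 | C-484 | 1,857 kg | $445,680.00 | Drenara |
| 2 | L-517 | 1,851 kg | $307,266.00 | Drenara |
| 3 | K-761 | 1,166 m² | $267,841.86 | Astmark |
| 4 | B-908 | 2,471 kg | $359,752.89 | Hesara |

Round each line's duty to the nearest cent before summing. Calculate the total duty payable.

$452,819.67

Line 1 (C-484, Drenara, 1,857 kg, $445,680.00):
Base rate for C-484 is 15.5% + $3.24/kg.
Additional duty on C-484 from Drenara: +8.1%. Applied ad valorem rate: 15.5% + 8.1% = 23.6%.
Duty = $445,680.00 × 23.6% + 1,857 × $3.24 = $111,197.16.
Line 2 (L-517, Drenara, 1,851 kg, $307,266.00):
Base rate for L-517 is 19%.
Additional duty on L-517 from Drenara: +70%. Applied ad valorem rate: 19% + 70% = 89%.
Duty = $307,266.00 × 89% = $273,466.74.
Line 3 (K-761, Astmark, 1,166 m², $267,841.86):
Base rate for K-761 is 10%.
K-761 has an FTA preferential rate, but origin Astmark is not Hesara; base rate stands.
Duty = $267,841.86 × 10% = $26,784.19.
Line 4 (B-908, Hesara, 2,471 kg, $359,752.89):
Base rate for B-908 is 14.5% + $0.61/kg.
Origin Hesara qualifies under the Duristan–Hesara agreement and B-908 is covered: preferential rate 11.5% applies instead.
Duty = $359,752.89 × 11.5% = $41,371.58.
Total = $111,197.16 + $273,466.74 + $26,784.19 + $41,371.58 = $452,819.67.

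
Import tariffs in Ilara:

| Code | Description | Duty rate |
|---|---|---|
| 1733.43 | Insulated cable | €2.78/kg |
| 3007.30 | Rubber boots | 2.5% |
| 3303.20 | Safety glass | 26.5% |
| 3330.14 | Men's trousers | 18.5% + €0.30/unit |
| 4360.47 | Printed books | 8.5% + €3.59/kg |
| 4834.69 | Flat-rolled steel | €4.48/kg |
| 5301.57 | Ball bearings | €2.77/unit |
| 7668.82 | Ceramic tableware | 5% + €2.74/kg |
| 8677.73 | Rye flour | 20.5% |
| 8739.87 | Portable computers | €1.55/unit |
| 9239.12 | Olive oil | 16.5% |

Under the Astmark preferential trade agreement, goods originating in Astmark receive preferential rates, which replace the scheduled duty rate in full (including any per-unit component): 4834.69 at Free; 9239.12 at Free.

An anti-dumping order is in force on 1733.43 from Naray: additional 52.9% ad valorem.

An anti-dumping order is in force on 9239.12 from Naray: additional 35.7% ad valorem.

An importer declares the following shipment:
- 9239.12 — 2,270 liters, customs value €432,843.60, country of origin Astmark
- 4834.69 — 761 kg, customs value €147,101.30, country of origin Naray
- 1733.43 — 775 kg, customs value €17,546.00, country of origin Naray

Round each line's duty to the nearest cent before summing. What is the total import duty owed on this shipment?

Line 1 (9239.12, Astmark, 2,270 liters, €432,843.60):
Base rate for 9239.12 is 16.5%.
Origin Astmark qualifies under the Ilara–Astmark agreement and 9239.12 is covered: preferential rate Free applies instead.
The additional-duty order on 9239.12 targets Naray, not Astmark; it does not apply.
Duty = €432,843.60 × 0% = €0.00.
Line 2 (4834.69, Naray, 761 kg, €147,101.30):
Base rate for 4834.69 is €4.48/kg.
4834.69 has an FTA preferential rate, but origin Naray is not Astmark; base rate stands.
Duty = 761 × €4.48 = €3,409.28.
Line 3 (1733.43, Naray, 775 kg, €17,546.00):
Base rate for 1733.43 is €2.78/kg.
Additional duty on 1733.43 from Naray: +52.9% ad valorem. Applied ad valorem rate = 52.9%.
Duty = €17,546.00 × 52.9% + 775 × €2.78 = €11,436.33.
Total = €0.00 + €3,409.28 + €11,436.33 = €14,845.61.

€14,845.61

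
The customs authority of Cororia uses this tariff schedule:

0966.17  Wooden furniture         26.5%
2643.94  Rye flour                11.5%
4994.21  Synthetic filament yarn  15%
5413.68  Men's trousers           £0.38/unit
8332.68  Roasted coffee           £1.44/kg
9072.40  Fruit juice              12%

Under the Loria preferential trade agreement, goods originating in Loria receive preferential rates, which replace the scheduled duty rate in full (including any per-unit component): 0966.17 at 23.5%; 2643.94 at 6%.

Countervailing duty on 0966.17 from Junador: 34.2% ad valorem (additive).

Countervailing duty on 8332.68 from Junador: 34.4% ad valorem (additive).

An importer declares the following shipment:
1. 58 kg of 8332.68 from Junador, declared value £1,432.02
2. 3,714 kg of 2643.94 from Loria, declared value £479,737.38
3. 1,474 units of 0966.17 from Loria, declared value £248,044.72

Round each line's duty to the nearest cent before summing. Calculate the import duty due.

Line 1 (8332.68, Junador, 58 kg, £1,432.02):
Base rate for 8332.68 is £1.44/kg.
Additional duty on 8332.68 from Junador: +34.4% ad valorem. Applied ad valorem rate = 34.4%.
Duty = £1,432.02 × 34.4% + 58 × £1.44 = £576.13.
Line 2 (2643.94, Loria, 3,714 kg, £479,737.38):
Base rate for 2643.94 is 11.5%.
Origin Loria qualifies under the Cororia–Loria agreement and 2643.94 is covered: preferential rate 6% applies instead.
Duty = £479,737.38 × 6% = £28,784.24.
Line 3 (0966.17, Loria, 1,474 units, £248,044.72):
Base rate for 0966.17 is 26.5%.
Origin Loria qualifies under the Cororia–Loria agreement and 0966.17 is covered: preferential rate 23.5% applies instead.
The additional-duty order on 0966.17 targets Junador, not Loria; it does not apply.
Duty = £248,044.72 × 23.5% = £58,290.51.
Total = £576.13 + £28,784.24 + £58,290.51 = £87,650.88.

£87,650.88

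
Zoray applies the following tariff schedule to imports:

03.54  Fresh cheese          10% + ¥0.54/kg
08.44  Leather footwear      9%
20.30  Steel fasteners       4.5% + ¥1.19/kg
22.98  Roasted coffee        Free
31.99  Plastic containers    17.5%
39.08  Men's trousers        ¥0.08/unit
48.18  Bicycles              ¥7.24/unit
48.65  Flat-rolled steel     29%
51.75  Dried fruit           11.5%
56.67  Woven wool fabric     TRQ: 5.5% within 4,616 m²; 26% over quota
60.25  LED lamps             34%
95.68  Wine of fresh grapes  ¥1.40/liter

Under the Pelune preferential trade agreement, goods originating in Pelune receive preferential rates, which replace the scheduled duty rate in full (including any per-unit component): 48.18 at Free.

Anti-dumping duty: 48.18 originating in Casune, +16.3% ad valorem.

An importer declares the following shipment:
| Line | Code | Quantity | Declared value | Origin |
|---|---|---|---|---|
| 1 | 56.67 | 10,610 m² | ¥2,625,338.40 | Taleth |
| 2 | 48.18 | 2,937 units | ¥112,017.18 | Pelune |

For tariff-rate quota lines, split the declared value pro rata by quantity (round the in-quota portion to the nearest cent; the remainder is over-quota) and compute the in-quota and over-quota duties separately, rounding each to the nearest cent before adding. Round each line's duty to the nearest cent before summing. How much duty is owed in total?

¥448,440.46

Line 1 (56.67, Taleth, 10,610 m², ¥2,625,338.40):
Code 56.67 is under a tariff-rate quota (threshold 4,616 m²). In-quota: 4,616 m² at 5.5%; over-quota: 5,994 m² at 26%.
Pro-rata value split: in-quota = ¥2,625,338.40 × 4,616/10,610 = ¥1,142,183.04; over-quota = ¥2,625,338.40 − ¥1,142,183.04 = ¥1,483,155.36.
In-quota duty = ¥1,142,183.04 × 5.5% = ¥62,820.07. Over-quota duty = ¥1,483,155.36 × 26% = ¥385,620.39.
Line duty = ¥62,820.07 + ¥385,620.39 = ¥448,440.46.
Line 2 (48.18, Pelune, 2,937 units, ¥112,017.18):
Base rate for 48.18 is ¥7.24/unit.
Origin Pelune qualifies under the Zoray–Pelune agreement and 48.18 is covered: preferential rate Free applies instead.
The additional-duty order on 48.18 targets Casune, not Pelune; it does not apply.
Duty = ¥112,017.18 × 0% = ¥0.00.
Total = ¥448,440.46 + ¥0.00 = ¥448,440.46.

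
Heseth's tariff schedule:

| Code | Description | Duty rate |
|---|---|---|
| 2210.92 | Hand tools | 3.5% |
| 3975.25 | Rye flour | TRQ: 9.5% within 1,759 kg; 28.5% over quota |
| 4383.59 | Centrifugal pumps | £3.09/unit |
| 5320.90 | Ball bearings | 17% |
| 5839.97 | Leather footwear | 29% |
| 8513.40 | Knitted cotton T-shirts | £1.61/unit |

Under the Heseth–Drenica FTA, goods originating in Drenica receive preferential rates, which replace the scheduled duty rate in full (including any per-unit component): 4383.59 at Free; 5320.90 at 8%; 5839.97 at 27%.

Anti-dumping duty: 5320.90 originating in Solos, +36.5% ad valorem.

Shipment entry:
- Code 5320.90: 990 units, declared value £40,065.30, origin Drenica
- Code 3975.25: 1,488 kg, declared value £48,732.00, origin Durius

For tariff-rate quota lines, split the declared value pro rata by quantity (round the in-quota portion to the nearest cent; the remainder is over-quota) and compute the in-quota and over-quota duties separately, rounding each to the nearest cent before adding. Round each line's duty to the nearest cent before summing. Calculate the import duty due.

Line 1 (5320.90, Drenica, 990 units, £40,065.30):
Base rate for 5320.90 is 17%.
Origin Drenica qualifies under the Heseth–Drenica agreement and 5320.90 is covered: preferential rate 8% applies instead.
The additional-duty order on 5320.90 targets Solos, not Drenica; it does not apply.
Duty = £40,065.30 × 8% = £3,205.22.
Line 2 (3975.25, Durius, 1,488 kg, £48,732.00):
Code 3975.25 is under a tariff-rate quota (threshold 1,759 kg). Quantity 1,488 kg is within the quota, so the in-quota rate 9.5% applies to the full value.
Duty = £48,732.00 × 9.5% = £4,629.54.
Total = £3,205.22 + £4,629.54 = £7,834.76.

£7,834.76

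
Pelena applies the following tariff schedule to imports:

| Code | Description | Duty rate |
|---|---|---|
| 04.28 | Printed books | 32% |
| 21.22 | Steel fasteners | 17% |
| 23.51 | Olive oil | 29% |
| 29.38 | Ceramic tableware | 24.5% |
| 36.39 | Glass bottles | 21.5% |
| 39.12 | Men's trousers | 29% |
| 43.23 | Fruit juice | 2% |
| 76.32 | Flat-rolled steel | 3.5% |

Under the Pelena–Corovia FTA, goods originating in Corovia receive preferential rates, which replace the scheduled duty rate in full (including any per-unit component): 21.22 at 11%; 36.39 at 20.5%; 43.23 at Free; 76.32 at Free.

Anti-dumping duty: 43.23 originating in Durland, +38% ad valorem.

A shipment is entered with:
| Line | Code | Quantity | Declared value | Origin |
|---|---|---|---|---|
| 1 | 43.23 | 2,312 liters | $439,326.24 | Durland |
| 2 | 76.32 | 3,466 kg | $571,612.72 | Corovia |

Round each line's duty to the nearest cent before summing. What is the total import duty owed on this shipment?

Line 1 (43.23, Durland, 2,312 liters, $439,326.24):
Base rate for 43.23 is 2%.
43.23 has an FTA preferential rate, but origin Durland is not Corovia; base rate stands.
Additional duty on 43.23 from Durland: +38%. Applied ad valorem rate: 2% + 38% = 40%.
Duty = $439,326.24 × 40% = $175,730.50.
Line 2 (76.32, Corovia, 3,466 kg, $571,612.72):
Base rate for 76.32 is 3.5%.
Origin Corovia qualifies under the Pelena–Corovia agreement and 76.32 is covered: preferential rate Free applies instead.
Duty = $571,612.72 × 0% = $0.00.
Total = $175,730.50 + $0.00 = $175,730.50.

$175,730.50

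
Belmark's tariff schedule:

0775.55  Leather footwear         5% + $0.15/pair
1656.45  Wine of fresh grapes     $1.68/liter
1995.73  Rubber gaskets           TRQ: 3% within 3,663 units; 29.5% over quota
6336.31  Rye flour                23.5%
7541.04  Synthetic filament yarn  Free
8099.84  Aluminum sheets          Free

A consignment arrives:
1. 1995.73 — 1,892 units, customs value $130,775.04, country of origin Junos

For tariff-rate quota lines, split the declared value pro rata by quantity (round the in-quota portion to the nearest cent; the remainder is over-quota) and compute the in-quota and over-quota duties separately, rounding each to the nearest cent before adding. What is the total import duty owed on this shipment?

Line 1 (1995.73, Junos, 1,892 units, $130,775.04):
Code 1995.73 is under a tariff-rate quota (threshold 3,663 units). Quantity 1,892 units is within the quota, so the in-quota rate 3% applies to the full value.
Duty = $130,775.04 × 3% = $3,923.25.

$3,923.25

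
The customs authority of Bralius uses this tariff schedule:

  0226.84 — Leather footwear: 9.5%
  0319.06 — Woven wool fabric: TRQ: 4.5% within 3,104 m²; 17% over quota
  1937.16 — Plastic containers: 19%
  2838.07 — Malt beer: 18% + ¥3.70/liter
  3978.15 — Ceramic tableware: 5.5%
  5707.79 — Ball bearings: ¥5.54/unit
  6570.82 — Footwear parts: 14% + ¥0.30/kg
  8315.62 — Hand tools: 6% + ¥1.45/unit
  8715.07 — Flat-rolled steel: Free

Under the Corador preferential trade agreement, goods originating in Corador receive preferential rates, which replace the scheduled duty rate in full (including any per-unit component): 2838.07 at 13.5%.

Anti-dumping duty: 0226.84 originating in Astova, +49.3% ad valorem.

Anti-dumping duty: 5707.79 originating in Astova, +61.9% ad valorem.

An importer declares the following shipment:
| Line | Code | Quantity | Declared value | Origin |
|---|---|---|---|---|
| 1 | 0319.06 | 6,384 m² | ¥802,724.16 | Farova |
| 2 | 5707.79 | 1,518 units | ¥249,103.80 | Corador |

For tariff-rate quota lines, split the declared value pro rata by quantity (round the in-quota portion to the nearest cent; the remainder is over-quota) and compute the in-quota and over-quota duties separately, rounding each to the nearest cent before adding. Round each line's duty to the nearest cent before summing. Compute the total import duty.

¥96,085.70

Line 1 (0319.06, Farova, 6,384 m², ¥802,724.16):
Code 0319.06 is under a tariff-rate quota (threshold 3,104 m²). In-quota: 3,104 m² at 4.5%; over-quota: 3,280 m² at 17%.
Pro-rata value split: in-quota = ¥802,724.16 × 3,104/6,384 = ¥390,296.96; over-quota = ¥802,724.16 − ¥390,296.96 = ¥412,427.20.
In-quota duty = ¥390,296.96 × 4.5% = ¥17,563.36. Over-quota duty = ¥412,427.20 × 17% = ¥70,112.62.
Line duty = ¥17,563.36 + ¥70,112.62 = ¥87,675.98.
Line 2 (5707.79, Corador, 1,518 units, ¥249,103.80):
Base rate for 5707.79 is ¥5.54/unit.
Origin Corador is the FTA partner but 5707.79 is not on the preference list; base rate stands.
The additional-duty order on 5707.79 targets Astova, not Corador; it does not apply.
Duty = 1,518 × ¥5.54 = ¥8,409.72.
Total = ¥87,675.98 + ¥8,409.72 = ¥96,085.70.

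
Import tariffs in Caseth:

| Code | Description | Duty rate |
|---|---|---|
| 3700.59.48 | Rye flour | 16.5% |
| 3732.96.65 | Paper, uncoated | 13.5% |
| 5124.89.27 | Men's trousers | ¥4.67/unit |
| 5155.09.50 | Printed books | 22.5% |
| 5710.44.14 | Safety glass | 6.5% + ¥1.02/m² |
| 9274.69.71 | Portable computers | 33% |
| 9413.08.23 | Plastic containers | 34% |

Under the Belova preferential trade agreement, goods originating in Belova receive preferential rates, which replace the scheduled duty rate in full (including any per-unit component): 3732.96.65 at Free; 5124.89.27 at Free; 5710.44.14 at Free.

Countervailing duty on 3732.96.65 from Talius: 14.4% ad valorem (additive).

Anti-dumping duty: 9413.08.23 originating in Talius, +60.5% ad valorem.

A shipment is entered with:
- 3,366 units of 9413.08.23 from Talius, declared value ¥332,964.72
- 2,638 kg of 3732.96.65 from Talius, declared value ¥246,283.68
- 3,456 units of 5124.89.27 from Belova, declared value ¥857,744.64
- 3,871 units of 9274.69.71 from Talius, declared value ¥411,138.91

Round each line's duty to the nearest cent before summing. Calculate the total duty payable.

¥519,040.65

Line 1 (9413.08.23, Talius, 3,366 units, ¥332,964.72):
Base rate for 9413.08.23 is 34%.
Additional duty on 9413.08.23 from Talius: +60.5%. Applied ad valorem rate: 34% + 60.5% = 94.5%.
Duty = ¥332,964.72 × 94.5% = ¥314,651.66.
Line 2 (3732.96.65, Talius, 2,638 kg, ¥246,283.68):
Base rate for 3732.96.65 is 13.5%.
3732.96.65 has an FTA preferential rate, but origin Talius is not Belova; base rate stands.
Additional duty on 3732.96.65 from Talius: +14.4%. Applied ad valorem rate: 13.5% + 14.4% = 27.9%.
Duty = ¥246,283.68 × 27.9% = ¥68,713.15.
Line 3 (5124.89.27, Belova, 3,456 units, ¥857,744.64):
Base rate for 5124.89.27 is ¥4.67/unit.
Origin Belova qualifies under the Caseth–Belova agreement and 5124.89.27 is covered: preferential rate Free applies instead.
Duty = ¥857,744.64 × 0% = ¥0.00.
Line 4 (9274.69.71, Talius, 3,871 units, ¥411,138.91):
Base rate for 9274.69.71 is 33%.
Duty = ¥411,138.91 × 33% = ¥135,675.84.
Total = ¥314,651.66 + ¥68,713.15 + ¥0.00 + ¥135,675.84 = ¥519,040.65.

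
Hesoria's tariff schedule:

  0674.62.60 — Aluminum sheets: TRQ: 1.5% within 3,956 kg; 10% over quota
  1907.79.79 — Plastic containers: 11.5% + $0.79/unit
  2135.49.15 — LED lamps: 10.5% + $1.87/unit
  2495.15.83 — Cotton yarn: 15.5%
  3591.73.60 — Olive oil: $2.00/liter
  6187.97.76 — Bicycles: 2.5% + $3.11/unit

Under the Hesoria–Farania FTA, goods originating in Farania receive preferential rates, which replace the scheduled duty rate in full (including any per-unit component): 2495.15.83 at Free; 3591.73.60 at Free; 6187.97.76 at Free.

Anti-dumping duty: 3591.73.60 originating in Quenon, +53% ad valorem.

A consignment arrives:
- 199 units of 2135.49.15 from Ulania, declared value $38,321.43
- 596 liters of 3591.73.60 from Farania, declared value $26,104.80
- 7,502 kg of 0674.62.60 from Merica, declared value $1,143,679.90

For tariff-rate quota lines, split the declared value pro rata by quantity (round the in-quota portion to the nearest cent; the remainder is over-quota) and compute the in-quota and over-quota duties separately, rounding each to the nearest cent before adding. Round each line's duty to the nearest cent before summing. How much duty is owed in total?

Line 1 (2135.49.15, Ulania, 199 units, $38,321.43):
Base rate for 2135.49.15 is 10.5% + $1.87/unit.
Duty = $38,321.43 × 10.5% + 199 × $1.87 = $4,395.88.
Line 2 (3591.73.60, Farania, 596 liters, $26,104.80):
Base rate for 3591.73.60 is $2.00/liter.
Origin Farania qualifies under the Hesoria–Farania agreement and 3591.73.60 is covered: preferential rate Free applies instead.
The additional-duty order on 3591.73.60 targets Quenon, not Farania; it does not apply.
Duty = $26,104.80 × 0% = $0.00.
Line 3 (0674.62.60, Merica, 7,502 kg, $1,143,679.90):
Code 0674.62.60 is under a tariff-rate quota (threshold 3,956 kg). In-quota: 3,956 kg at 1.5%; over-quota: 3,546 kg at 10%.
Pro-rata value split: in-quota = $1,143,679.90 × 3,956/7,502 = $603,092.20; over-quota = $1,143,679.90 − $603,092.20 = $540,587.70.
In-quota duty = $603,092.20 × 1.5% = $9,046.38. Over-quota duty = $540,587.70 × 10% = $54,058.77.
Line duty = $9,046.38 + $54,058.77 = $63,105.15.
Total = $4,395.88 + $0.00 + $63,105.15 = $67,501.03.

$67,501.03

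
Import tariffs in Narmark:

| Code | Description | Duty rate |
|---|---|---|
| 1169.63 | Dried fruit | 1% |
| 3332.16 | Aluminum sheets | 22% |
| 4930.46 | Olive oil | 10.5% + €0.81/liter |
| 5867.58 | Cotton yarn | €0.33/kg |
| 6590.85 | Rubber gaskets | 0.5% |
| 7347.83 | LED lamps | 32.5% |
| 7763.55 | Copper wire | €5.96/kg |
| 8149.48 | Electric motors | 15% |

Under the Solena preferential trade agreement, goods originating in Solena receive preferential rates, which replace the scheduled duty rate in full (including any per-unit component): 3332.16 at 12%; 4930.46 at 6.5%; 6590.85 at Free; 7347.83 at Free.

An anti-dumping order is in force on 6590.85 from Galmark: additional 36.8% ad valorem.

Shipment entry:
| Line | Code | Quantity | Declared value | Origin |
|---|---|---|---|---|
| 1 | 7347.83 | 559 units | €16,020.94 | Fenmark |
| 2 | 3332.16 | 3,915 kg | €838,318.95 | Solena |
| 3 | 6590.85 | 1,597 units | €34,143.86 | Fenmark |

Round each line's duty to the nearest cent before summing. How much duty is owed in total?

€105,975.80

Line 1 (7347.83, Fenmark, 559 units, €16,020.94):
Base rate for 7347.83 is 32.5%.
7347.83 has an FTA preferential rate, but origin Fenmark is not Solena; base rate stands.
Duty = €16,020.94 × 32.5% = €5,206.81.
Line 2 (3332.16, Solena, 3,915 kg, €838,318.95):
Base rate for 3332.16 is 22%.
Origin Solena qualifies under the Narmark–Solena agreement and 3332.16 is covered: preferential rate 12% applies instead.
Duty = €838,318.95 × 12% = €100,598.27.
Line 3 (6590.85, Fenmark, 1,597 units, €34,143.86):
Base rate for 6590.85 is 0.5%.
6590.85 has an FTA preferential rate, but origin Fenmark is not Solena; base rate stands.
The additional-duty order on 6590.85 targets Galmark, not Fenmark; it does not apply.
Duty = €34,143.86 × 0.5% = €170.72.
Total = €5,206.81 + €100,598.27 + €170.72 = €105,975.80.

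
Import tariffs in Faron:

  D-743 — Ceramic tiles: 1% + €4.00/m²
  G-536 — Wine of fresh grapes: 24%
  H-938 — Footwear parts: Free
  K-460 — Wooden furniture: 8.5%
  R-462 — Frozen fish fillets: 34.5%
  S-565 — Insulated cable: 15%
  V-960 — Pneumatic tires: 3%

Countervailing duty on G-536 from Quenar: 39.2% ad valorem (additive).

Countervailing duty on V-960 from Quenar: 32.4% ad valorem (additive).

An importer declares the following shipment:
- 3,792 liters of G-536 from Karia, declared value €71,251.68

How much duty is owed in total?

€17,100.40

Line 1 (G-536, Karia, 3,792 liters, €71,251.68):
Base rate for G-536 is 24%.
The additional-duty order on G-536 targets Quenar, not Karia; it does not apply.
Duty = €71,251.68 × 24% = €17,100.40.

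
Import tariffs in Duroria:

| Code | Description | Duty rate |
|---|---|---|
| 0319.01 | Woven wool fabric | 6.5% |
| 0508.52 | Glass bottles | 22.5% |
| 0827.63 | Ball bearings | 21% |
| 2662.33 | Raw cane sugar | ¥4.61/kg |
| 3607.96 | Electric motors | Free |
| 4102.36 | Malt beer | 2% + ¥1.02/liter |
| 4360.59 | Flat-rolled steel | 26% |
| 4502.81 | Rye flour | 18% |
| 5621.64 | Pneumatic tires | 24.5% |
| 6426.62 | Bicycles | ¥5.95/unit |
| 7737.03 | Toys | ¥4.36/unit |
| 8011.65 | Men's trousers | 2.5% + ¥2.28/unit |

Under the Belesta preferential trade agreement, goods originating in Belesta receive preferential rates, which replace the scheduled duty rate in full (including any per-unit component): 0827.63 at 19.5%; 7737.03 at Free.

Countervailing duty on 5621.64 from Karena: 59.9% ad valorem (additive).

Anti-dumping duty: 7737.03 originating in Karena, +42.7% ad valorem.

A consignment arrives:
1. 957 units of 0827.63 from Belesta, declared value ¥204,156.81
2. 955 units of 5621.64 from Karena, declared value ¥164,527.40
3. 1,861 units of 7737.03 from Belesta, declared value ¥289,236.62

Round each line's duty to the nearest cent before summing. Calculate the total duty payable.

¥178,671.71

Line 1 (0827.63, Belesta, 957 units, ¥204,156.81):
Base rate for 0827.63 is 21%.
Origin Belesta qualifies under the Duroria–Belesta agreement and 0827.63 is covered: preferential rate 19.5% applies instead.
Duty = ¥204,156.81 × 19.5% = ¥39,810.58.
Line 2 (5621.64, Karena, 955 units, ¥164,527.40):
Base rate for 5621.64 is 24.5%.
Additional duty on 5621.64 from Karena: +59.9%. Applied ad valorem rate: 24.5% + 59.9% = 84.4%.
Duty = ¥164,527.40 × 84.4% = ¥138,861.13.
Line 3 (7737.03, Belesta, 1,861 units, ¥289,236.62):
Base rate for 7737.03 is ¥4.36/unit.
Origin Belesta qualifies under the Duroria–Belesta agreement and 7737.03 is covered: preferential rate Free applies instead.
The additional-duty order on 7737.03 targets Karena, not Belesta; it does not apply.
Duty = ¥289,236.62 × 0% = ¥0.00.
Total = ¥39,810.58 + ¥138,861.13 + ¥0.00 = ¥178,671.71.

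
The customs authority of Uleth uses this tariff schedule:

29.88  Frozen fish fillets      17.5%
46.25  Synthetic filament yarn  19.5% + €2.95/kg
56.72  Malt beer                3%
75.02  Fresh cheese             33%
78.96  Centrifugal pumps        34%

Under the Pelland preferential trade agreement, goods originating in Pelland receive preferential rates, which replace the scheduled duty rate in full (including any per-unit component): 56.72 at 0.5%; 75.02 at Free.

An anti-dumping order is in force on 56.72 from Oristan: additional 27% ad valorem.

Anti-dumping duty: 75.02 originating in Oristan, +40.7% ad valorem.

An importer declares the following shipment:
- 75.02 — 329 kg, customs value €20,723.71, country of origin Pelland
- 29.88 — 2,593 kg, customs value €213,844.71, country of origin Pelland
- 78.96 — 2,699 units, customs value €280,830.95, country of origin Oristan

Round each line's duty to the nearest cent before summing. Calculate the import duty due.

€132,905.34

Line 1 (75.02, Pelland, 329 kg, €20,723.71):
Base rate for 75.02 is 33%.
Origin Pelland qualifies under the Uleth–Pelland agreement and 75.02 is covered: preferential rate Free applies instead.
The additional-duty order on 75.02 targets Oristan, not Pelland; it does not apply.
Duty = €20,723.71 × 0% = €0.00.
Line 2 (29.88, Pelland, 2,593 kg, €213,844.71):
Base rate for 29.88 is 17.5%.
Origin Pelland is the FTA partner but 29.88 is not on the preference list; base rate stands.
Duty = €213,844.71 × 17.5% = €37,422.82.
Line 3 (78.96, Oristan, 2,699 units, €280,830.95):
Base rate for 78.96 is 34%.
Duty = €280,830.95 × 34% = €95,482.52.
Total = €0.00 + €37,422.82 + €95,482.52 = €132,905.34.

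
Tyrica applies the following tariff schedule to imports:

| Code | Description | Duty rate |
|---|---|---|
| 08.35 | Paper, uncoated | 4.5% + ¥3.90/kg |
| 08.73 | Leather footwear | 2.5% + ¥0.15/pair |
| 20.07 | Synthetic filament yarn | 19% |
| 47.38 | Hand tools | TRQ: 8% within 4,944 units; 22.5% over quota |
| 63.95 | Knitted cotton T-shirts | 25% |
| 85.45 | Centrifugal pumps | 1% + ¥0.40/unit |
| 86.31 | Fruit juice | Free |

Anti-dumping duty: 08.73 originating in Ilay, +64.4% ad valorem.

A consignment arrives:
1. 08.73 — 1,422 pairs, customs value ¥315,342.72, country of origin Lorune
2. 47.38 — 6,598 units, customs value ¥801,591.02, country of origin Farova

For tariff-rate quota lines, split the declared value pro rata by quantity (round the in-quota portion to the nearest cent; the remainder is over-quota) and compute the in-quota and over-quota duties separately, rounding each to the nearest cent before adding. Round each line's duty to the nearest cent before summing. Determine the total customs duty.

¥101,361.09

Line 1 (08.73, Lorune, 1,422 pairs, ¥315,342.72):
Base rate for 08.73 is 2.5% + ¥0.15/pair.
The additional-duty order on 08.73 targets Ilay, not Lorune; it does not apply.
Duty = ¥315,342.72 × 2.5% + 1,422 × ¥0.15 = ¥8,096.87.
Line 2 (47.38, Farova, 6,598 units, ¥801,591.02):
Code 47.38 is under a tariff-rate quota (threshold 4,944 units). In-quota: 4,944 units at 8%; over-quota: 1,654 units at 22.5%.
Pro-rata value split: in-quota = ¥801,591.02 × 4,944/6,598 = ¥600,646.56; over-quota = ¥801,591.02 − ¥600,646.56 = ¥200,944.46.
In-quota duty = ¥600,646.56 × 8% = ¥48,051.72. Over-quota duty = ¥200,944.46 × 22.5% = ¥45,212.50.
Line duty = ¥48,051.72 + ¥45,212.50 = ¥93,264.22.
Total = ¥8,096.87 + ¥93,264.22 = ¥101,361.09.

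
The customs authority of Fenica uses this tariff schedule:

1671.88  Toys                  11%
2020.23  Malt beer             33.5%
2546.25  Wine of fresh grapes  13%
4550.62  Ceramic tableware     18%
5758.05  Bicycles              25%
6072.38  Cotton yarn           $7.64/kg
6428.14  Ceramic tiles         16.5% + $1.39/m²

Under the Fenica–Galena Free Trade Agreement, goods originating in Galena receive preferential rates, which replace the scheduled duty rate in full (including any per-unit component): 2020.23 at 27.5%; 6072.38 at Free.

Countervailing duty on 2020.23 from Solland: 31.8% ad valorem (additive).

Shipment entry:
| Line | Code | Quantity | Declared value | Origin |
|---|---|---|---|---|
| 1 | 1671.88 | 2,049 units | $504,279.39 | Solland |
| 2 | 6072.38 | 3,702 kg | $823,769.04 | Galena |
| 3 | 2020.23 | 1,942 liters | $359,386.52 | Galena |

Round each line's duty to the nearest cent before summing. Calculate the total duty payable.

Line 1 (1671.88, Solland, 2,049 units, $504,279.39):
Base rate for 1671.88 is 11%.
Duty = $504,279.39 × 11% = $55,470.73.
Line 2 (6072.38, Galena, 3,702 kg, $823,769.04):
Base rate for 6072.38 is $7.64/kg.
Origin Galena qualifies under the Fenica–Galena agreement and 6072.38 is covered: preferential rate Free applies instead.
Duty = $823,769.04 × 0% = $0.00.
Line 3 (2020.23, Galena, 1,942 liters, $359,386.52):
Base rate for 2020.23 is 33.5%.
Origin Galena qualifies under the Fenica–Galena agreement and 2020.23 is covered: preferential rate 27.5% applies instead.
The additional-duty order on 2020.23 targets Solland, not Galena; it does not apply.
Duty = $359,386.52 × 27.5% = $98,831.29.
Total = $55,470.73 + $0.00 + $98,831.29 = $154,302.02.

$154,302.02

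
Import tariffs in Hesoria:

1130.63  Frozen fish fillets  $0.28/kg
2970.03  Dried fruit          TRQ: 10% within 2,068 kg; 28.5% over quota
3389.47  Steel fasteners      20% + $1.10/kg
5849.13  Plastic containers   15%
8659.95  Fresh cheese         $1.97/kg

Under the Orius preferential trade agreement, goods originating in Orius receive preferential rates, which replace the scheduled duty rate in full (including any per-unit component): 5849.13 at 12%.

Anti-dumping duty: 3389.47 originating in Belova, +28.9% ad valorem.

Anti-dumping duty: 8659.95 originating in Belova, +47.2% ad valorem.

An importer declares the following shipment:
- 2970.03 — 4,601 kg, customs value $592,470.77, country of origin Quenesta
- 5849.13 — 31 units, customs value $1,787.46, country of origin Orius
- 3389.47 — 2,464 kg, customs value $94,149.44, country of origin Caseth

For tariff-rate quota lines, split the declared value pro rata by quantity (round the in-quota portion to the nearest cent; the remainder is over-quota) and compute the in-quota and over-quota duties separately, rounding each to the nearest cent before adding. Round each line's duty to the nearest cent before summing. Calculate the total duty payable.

Line 1 (2970.03, Quenesta, 4,601 kg, $592,470.77):
Code 2970.03 is under a tariff-rate quota (threshold 2,068 kg). In-quota: 2,068 kg at 10%; over-quota: 2,533 kg at 28.5%.
Pro-rata value split: in-quota = $592,470.77 × 2,068/4,601 = $266,296.36; over-quota = $592,470.77 − $266,296.36 = $326,174.41.
In-quota duty = $266,296.36 × 10% = $26,629.64. Over-quota duty = $326,174.41 × 28.5% = $92,959.71.
Line duty = $26,629.64 + $92,959.71 = $119,589.35.
Line 2 (5849.13, Orius, 31 units, $1,787.46):
Base rate for 5849.13 is 15%.
Origin Orius qualifies under the Hesoria–Orius agreement and 5849.13 is covered: preferential rate 12% applies instead.
Duty = $1,787.46 × 12% = $214.50.
Line 3 (3389.47, Caseth, 2,464 kg, $94,149.44):
Base rate for 3389.47 is 20% + $1.10/kg.
The additional-duty order on 3389.47 targets Belova, not Caseth; it does not apply.
Duty = $94,149.44 × 20% + 2,464 × $1.10 = $21,540.29.
Total = $119,589.35 + $214.50 + $21,540.29 = $141,344.14.

$141,344.14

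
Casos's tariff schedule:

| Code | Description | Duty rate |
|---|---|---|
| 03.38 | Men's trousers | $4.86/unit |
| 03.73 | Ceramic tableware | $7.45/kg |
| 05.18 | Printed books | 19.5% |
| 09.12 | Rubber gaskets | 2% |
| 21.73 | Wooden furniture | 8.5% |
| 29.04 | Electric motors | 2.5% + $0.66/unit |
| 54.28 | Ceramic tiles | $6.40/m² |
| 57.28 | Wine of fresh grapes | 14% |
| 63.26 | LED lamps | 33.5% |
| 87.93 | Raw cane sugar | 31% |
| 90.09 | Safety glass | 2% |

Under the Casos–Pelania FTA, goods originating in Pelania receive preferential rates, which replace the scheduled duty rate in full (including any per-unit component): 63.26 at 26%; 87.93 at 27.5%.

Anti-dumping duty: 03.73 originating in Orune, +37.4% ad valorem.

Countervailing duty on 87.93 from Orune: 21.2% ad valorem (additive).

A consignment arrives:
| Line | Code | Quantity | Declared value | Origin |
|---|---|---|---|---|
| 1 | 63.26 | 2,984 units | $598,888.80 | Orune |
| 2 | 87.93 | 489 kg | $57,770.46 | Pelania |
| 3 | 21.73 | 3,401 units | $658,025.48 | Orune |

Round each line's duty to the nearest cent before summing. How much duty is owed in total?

Line 1 (63.26, Orune, 2,984 units, $598,888.80):
Base rate for 63.26 is 33.5%.
63.26 has an FTA preferential rate, but origin Orune is not Pelania; base rate stands.
Duty = $598,888.80 × 33.5% = $200,627.75.
Line 2 (87.93, Pelania, 489 kg, $57,770.46):
Base rate for 87.93 is 31%.
Origin Pelania qualifies under the Casos–Pelania agreement and 87.93 is covered: preferential rate 27.5% applies instead.
The additional-duty order on 87.93 targets Orune, not Pelania; it does not apply.
Duty = $57,770.46 × 27.5% = $15,886.88.
Line 3 (21.73, Orune, 3,401 units, $658,025.48):
Base rate for 21.73 is 8.5%.
Duty = $658,025.48 × 8.5% = $55,932.17.
Total = $200,627.75 + $15,886.88 + $55,932.17 = $272,446.80.

$272,446.80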